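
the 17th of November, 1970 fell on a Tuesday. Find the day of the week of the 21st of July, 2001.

Saturday

Day-of-year of November 17, 1970: 321.
Day-of-year of July 21, 2001: 202.
1970 has 365 days, so 365 − 321 = 44 days remain in 1970.
Full years 1971–2000: 22 common + 8 leap = 22×365 + 8×366 = 10958 days.
Total: 44 + 10958 + 202 = 11204 days.
11204 mod 7 = 4, so 4 days after Tuesday is Saturday.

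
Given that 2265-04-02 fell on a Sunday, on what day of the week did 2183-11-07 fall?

Friday

Count forward from the earlier date (November 7, 2183) to the later (April 2, 2265):
Day-of-year of November 7, 2183: 311.
Day-of-year of April 2, 2265: 92.
2183 has 365 days, so 365 − 311 = 54 days remain in 2183.
Full years 2184–2264: 61 common + 20 leap = 61×365 + 20×366 = 29585 days.
Total: 54 + 29585 + 92 = 29731 days.
29731 mod 7 = 2, so 2 days before Sunday is Friday.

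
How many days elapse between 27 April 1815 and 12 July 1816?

April 1815: 30 − 27 = 3 days remain.
Then 14 full months totalling 427 days.
July 1–12, 1816: 12 days.
Total: 3 + 427 + 12 = 442 days.

442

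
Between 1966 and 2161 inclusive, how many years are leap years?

48

Years divisible by 4: 1968, 1972, …, 2160 — 49 in all.
Of these, 2100 is divisible by 100 but not 400, so not leap.
2000 is divisible by 400, so still leap.
Leap years: 49 − 1 = 48.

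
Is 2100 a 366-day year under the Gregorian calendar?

No

2100 is not a leap year (divisible by 100 but not 400).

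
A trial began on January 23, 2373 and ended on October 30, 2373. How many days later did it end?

January 2373: 31 − 23 = 8 days remain.
Then February 2373 (28), March (31), April (30), May (31), June (30), July (31), August (31), September (30): 28 + 31 + 30 + 31 + 30 + 31 + 31 + 30 = 242 days.
October 1–30, 2373: 30 days.
Total: 8 + 242 + 30 = 280 days.

280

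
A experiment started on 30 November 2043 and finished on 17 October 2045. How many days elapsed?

687

November 2043: 30 − 30 = 0 days remain.
Then 22 full months totalling 670 days.
October 1–17, 2045: 17 days.
Total: 0 + 670 + 17 = 687 days.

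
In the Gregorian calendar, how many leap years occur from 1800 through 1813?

3

Years divisible by 4 in [1800, 1813]: 1800, 1804, 1808, 1812.
Of these, 1800 is divisible by 100 but not 400, so not leap.
Leap years: 4 − 1 = 3.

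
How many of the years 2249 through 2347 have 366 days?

Years divisible by 4: 2252, 2256, …, 2344 — 24 in all.
Of these, 2300 is divisible by 100 but not 400, so not leap.
Leap years: 24 − 1 = 23.

23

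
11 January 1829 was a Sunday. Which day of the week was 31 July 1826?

Monday

Count forward from the earlier date (July 31, 1826) to the later (January 11, 1829):
July 31, 1826 → July 31, 1827: 365 days.
July 31, 1827 → July 31, 1828: 366 days (1828 is a leap year).
July 1828: 31 − 31 = 0 days remain.
Then August (31), September (30), October (31), November (30), December (31): 31 + 30 + 31 + 30 + 31 = 153 days.
January 1–11, 1829: 11 days.
Residual: 164 days.
Total: 895 days.
895 mod 7 = 6, so 6 days before Sunday is Monday.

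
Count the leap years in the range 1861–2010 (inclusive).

Years divisible by 4: 1864, 1868, …, 2008 — 37 in all.
Of these, 1900 is divisible by 100 but not 400, so not leap.
2000 is divisible by 400, so still leap.
Leap years: 37 − 1 = 36.

36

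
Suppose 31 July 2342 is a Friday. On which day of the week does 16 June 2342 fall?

Tuesday

Count forward from the earlier date (June 16, 2342) to the later (July 31, 2342):
June 2342: 30 − 16 = 14 days remain.
July 1–31, 2342: 31 days.
Total: 14 + 31 = 45 days.
45 mod 7 = 3, so 3 days before Friday is Tuesday.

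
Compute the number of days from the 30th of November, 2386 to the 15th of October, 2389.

Day-of-year of November 30, 2386: 334.
Day-of-year of October 15, 2389: 288.
2386 has 365 days, so 365 − 334 = 31 days remain in 2386.
Full years: 2387: 365; 2388: 366. Sum = 731.
Total: 31 + 731 + 288 = 1050 days.

1050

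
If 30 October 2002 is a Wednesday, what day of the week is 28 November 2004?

October 30, 2002 → October 30, 2003: 365 days.
October 30, 2003 → October 30, 2004: 366 days (2004 is a leap year).
October 2004: 31 − 30 = 1 day remains.
November 1–28, 2004: 28 days.
Residual: 29 days.
Total: 760 days.
760 mod 7 = 4, so 4 days after Wednesday is Sunday.

Sunday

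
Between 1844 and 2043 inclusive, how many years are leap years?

49

Years divisible by 4: 1844, 1848, …, 2040 — 50 in all.
Of these, 1900 is divisible by 100 but not 400, so not leap.
2000 is divisible by 400, so still leap.
Leap years: 50 − 1 = 49.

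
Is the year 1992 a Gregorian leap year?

Yes

1992 is a leap year.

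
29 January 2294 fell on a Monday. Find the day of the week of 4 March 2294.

Sunday

January 2294: 31 − 29 = 2 days remain.
Then February 2294 (28): 28 days.
March 1–4, 2294: 4 days.
Total: 2 + 28 + 4 = 34 days.
34 mod 7 = 6, so 6 days after Monday is Sunday.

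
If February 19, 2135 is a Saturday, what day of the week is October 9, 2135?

Sunday

February 2135: 28 − 19 = 9 days remain (2135 is not a leap year, so February has 28 days).
Then March (31), April (30), May (31), June (30), July (31), August (31), September (30): 31 + 30 + 31 + 30 + 31 + 31 + 30 = 214 days.
October 1–9, 2135: 9 days.
Total: 9 + 214 + 9 = 232 days.
232 mod 7 = 1, so 1 day after Saturday is Sunday.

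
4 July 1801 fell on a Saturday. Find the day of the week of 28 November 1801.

July 1801: 31 − 4 = 27 days remain.
Then August (31), September (30), October (31): 31 + 30 + 31 = 92 days.
November 1–28, 1801: 28 days.
Total: 27 + 92 + 28 = 147 days.
147 is a multiple of 7, so 28 November 1801 falls on the same weekday: Saturday.

Saturday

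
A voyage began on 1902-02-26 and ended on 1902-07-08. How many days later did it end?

February 1902: 28 − 26 = 2 days remain (1902 is not a leap year, so February has 28 days).
Then March (31), April (30), May (31), June (30): 31 + 30 + 31 + 30 = 122 days.
July 1–8, 1902: 8 days.
Total: 2 + 122 + 8 = 132 days.

132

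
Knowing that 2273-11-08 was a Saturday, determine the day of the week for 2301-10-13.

Day-of-year of November 8, 2273: 312.
Day-of-year of October 13, 2301: 286.
2273 has 365 days, so 365 − 312 = 53 days remain in 2273.
Full years 2274–2300: 21 common + 6 leap = 21×365 + 6×366 = 9861 days.
Total: 53 + 9861 + 286 = 10200 days.
10200 mod 7 = 1, so 1 day after Saturday is Sunday.

Sunday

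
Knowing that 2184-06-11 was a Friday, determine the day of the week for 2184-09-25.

Saturday

June 2184: 30 − 11 = 19 days remain.
Then July (31), August (31): 31 + 31 = 62 days.
September 1–25, 2184: 25 days.
Total: 19 + 62 + 25 = 106 days.
106 mod 7 = 1, so 1 day after Friday is Saturday.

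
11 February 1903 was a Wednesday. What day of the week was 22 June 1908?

Day-of-year of February 11, 1903: 42.
Day-of-year of June 22, 1908: 174.
1903 has 365 days, so 365 − 42 = 323 days remain in 1903.
Full years: 1904: 366; 1905: 365; 1906: 365; 1907: 365. Sum = 1461.
Total: 323 + 1461 + 174 = 1958 days.
1958 mod 7 = 5, so 5 days after Wednesday is Monday.

Monday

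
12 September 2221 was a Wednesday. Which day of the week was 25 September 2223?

Thursday

Day-of-year of September 12, 2221: 255.
Day-of-year of September 25, 2223: 268.
2221 has 365 days, so 365 − 255 = 110 days remain in 2221.
Full years: 2222: 365. Sum = 365.
Total: 110 + 365 + 268 = 743 days.
743 mod 7 = 1, so 1 day after Wednesday is Thursday.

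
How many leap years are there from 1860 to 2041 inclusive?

45

Years divisible by 4: 1860, 1864, …, 2040 — 46 in all.
Of these, 1900 is divisible by 100 but not 400, so not leap.
2000 is divisible by 400, so still leap.
Leap years: 46 − 1 = 45.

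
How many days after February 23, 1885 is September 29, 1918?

12270

Day-of-year of February 23, 1885: 54.
Day-of-year of September 29, 1918: 272.
1885 has 365 days, so 365 − 54 = 311 days remain in 1885.
Full years 1886–1917: 25 common + 7 leap = 25×365 + 7×366 = 11687 days.
Total: 311 + 11687 + 272 = 12270 days.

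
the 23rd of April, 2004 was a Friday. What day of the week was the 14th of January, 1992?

Count forward from the earlier date (January 14, 1992) to the later (April 23, 2004):
Day-of-year of January 14, 1992: 14.
Day-of-year of April 23, 2004: 114.
1992 has 366 days, so 366 − 14 = 352 days remain in 1992.
Full years 1993–2003: 9 common + 2 leap = 9×365 + 2×366 = 4017 days.
Total: 352 + 4017 + 114 = 4483 days.
4483 mod 7 = 3, so 3 days before Friday is Tuesday.

Tuesday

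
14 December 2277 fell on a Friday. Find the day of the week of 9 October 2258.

Saturday

Count forward from the earlier date (October 9, 2258) to the later (December 14, 2277):
From October 9, 2258 to October 9, 2277: 19 years, of which 5 contain a Feb 29 — 14×365 + 5×366 = 6940 days.
October 2277: 31 − 9 = 22 days remain.
Then November (30): 30 days.
December 1–14, 2277: 14 days.
Residual: 66 days.
Total: 7006 days.
7006 mod 7 = 6, so 6 days before Friday is Saturday.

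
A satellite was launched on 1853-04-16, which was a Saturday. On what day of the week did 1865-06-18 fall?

Day-of-year of April 16, 1853: 106.
Day-of-year of June 18, 1865: 169.
1853 has 365 days, so 365 − 106 = 259 days remain in 1853.
Full years 1854–1864: 8 common + 3 leap = 8×365 + 3×366 = 4018 days.
Total: 259 + 4018 + 169 = 4446 days.
4446 mod 7 = 1, so 1 day after Saturday is Sunday.

Sunday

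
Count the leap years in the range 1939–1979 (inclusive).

Years divisible by 4 in [1939, 1979]: 1940, 1944, 1948, 1952, 1956, 1960, 1964, 1968, 1972, 1976.
No century exceptions apply. Count: 10.

10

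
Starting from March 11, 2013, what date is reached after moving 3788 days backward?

October 27, 2002

Count 3788 days before March 11, 2013:
From October 27, 2002 to October 27, 2012: 10 years, of which 3 contain a Feb 29 — 7×365 + 3×366 = 3653 days.
October 2012: 31 − 27 = 4 days remain.
Then November (30), December (31), January (31), February 2013 (28): 30 + 31 + 31 + 28 = 120 days.
March 1–11, 2013: 11 days.
Residual: 135 days.
Total: 3788 days.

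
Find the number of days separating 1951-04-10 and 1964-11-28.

Day-of-year of April 10, 1951: 100.
Day-of-year of November 28, 1964: 333.
1951 has 365 days, so 365 − 100 = 265 days remain in 1951.
Full years 1952–1963: 9 common + 3 leap = 9×365 + 3×366 = 4383 days.
Total: 265 + 4383 + 333 = 4981 days.

4981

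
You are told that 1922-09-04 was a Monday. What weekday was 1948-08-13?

Friday

From September 4, 1922 to September 4, 1947: 25 years, of which 6 contain a Feb 29 — 19×365 + 6×366 = 9131 days.
September 1947: 30 − 4 = 26 days remain.
Then 10 full months totalling 305 days.
August 1–13, 1948: 13 days.
Residual: 344 days.
Total: 9475 days.
9475 mod 7 = 4, so 4 days after Monday is Friday.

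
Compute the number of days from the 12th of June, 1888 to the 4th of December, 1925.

Day-of-year of June 12, 1888: 164.
Day-of-year of December 4, 1925: 338.
1888 has 366 days, so 366 − 164 = 202 days remain in 1888.
Full years 1889–1924: 28 common + 8 leap = 28×365 + 8×366 = 13148 days.
Total: 202 + 13148 + 338 = 13688 days.

13688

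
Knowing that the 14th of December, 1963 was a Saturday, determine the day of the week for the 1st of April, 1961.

Count forward from the earlier date (April 1, 1961) to the later (December 14, 1963):
April 1, 1961 → April 1, 1962: 365 days.
April 1, 1962 → April 1, 1963: 365 days.
April 1963: 30 − 1 = 29 days remain.
Then May (31), June (30), July (31), August (31), September (30), October (31), November (30): 31 + 30 + 31 + 31 + 30 + 31 + 30 = 214 days.
December 1–14, 1963: 14 days.
Residual: 257 days.
Total: 987 days.
987 is a multiple of 7, so the 1st of April, 1961 falls on the same weekday: Saturday.

Saturday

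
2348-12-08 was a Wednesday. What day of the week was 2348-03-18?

Count forward from the earlier date (March 18, 2348) to the later (December 8, 2348):
March 2348: 31 − 18 = 13 days remain.
Then April (30), May (31), June (30), July (31), August (31), September (30), October (31), November (30): 30 + 31 + 30 + 31 + 31 + 30 + 31 + 30 = 244 days.
December 1–8, 2348: 8 days.
Total: 13 + 244 + 8 = 265 days.
265 mod 7 = 6, so 6 days before Wednesday is Thursday.

Thursday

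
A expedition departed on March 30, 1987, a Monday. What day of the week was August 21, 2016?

Sunday

From March 30, 1987 to March 30, 2016: 29 years, of which 8 contain a Feb 29 — 21×365 + 8×366 = 10593 days.
(2000 is a leap year (divisible by 400).)
March 2016: 31 − 30 = 1 day remains.
Then April (30), May (31), June (30), July (31): 30 + 31 + 30 + 31 = 122 days.
August 1–21, 2016: 21 days.
Residual: 144 days.
Total: 10737 days.
10737 mod 7 = 6, so 6 days after Monday is Sunday.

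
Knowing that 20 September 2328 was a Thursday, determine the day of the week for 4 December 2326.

Saturday

Count forward from the earlier date (December 4, 2326) to the later (September 20, 2328):
December 4, 2326 → December 4, 2327: 365 days.
December 2327: 31 − 4 = 27 days remain.
Then January (31), February 2328 (29), March (31), April (30), May (31), June (30), July (31), August (31): 31 + 29 + 31 + 30 + 31 + 30 + 31 + 31 = 244 days.
September 1–20, 2328: 20 days.
Residual: 291 days.
Total: 656 days.
656 mod 7 = 5, so 5 days before Thursday is Saturday.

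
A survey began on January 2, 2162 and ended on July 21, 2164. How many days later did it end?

931

January 2162: 31 − 2 = 29 days remain.
Then 29 full months totalling 881 days.
July 1–21, 2164: 21 days.
Total: 29 + 881 + 21 = 931 days.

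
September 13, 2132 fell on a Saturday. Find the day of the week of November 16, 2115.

Saturday

Count forward from the earlier date (November 16, 2115) to the later (September 13, 2132):
Day-of-year of November 16, 2115: 320.
Day-of-year of September 13, 2132: 257.
2115 has 365 days, so 365 − 320 = 45 days remain in 2115.
Full years 2116–2131: 12 common + 4 leap = 12×365 + 4×366 = 5844 days.
Total: 45 + 5844 + 257 = 6146 days.
6146 is a multiple of 7, so November 16, 2115 falls on the same weekday: Saturday.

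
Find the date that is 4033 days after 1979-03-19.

1990-04-03

Count 4033 days after March 19, 1979:
From March 19, 1979 to March 19, 1990: 11 years, of which 3 contain a Feb 29 — 8×365 + 3×366 = 4018 days.
March 1990: 31 − 19 = 12 days remain.
April 1–3, 1990: 3 days.
Residual: 15 days.
Total: 4033 days.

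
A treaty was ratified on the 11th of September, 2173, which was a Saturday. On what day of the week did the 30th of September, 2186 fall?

Saturday

Day-of-year of September 11, 2173: 254.
Day-of-year of September 30, 2186: 273.
2173 has 365 days, so 365 − 254 = 111 days remain in 2173.
Full years 2174–2185: 9 common + 3 leap = 9×365 + 3×366 = 4383 days.
Total: 111 + 4383 + 273 = 4767 days.
4767 is a multiple of 7, so the 30th of September, 2186 falls on the same weekday: Saturday.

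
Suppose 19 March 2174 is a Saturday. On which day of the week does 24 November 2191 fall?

Thursday

From March 19, 2174 to March 19, 2191: 17 years, of which 4 contain a Feb 29 — 13×365 + 4×366 = 6209 days.
March 2191: 31 − 19 = 12 days remain.
Then April (30), May (31), June (30), July (31), August (31), September (30), October (31): 30 + 31 + 30 + 31 + 31 + 30 + 31 = 214 days.
November 1–24, 2191: 24 days.
Residual: 250 days.
Total: 6459 days.
6459 mod 7 = 5, so 5 days after Saturday is Thursday.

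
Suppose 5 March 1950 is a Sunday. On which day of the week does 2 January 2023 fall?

From March 5, 1950 to March 5, 2022: 72 years, of which 18 contain a Feb 29 — 54×365 + 18×366 = 26298 days.
(2000 is a leap year (divisible by 400).)
March 2022: 31 − 5 = 26 days remain.
Then 9 full months totalling 275 days.
January 1–2, 2023: 2 days.
Residual: 303 days.
Total: 26601 days.
26601 mod 7 = 1, so 1 day after Sunday is Monday.

Monday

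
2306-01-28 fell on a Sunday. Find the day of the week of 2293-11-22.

Count forward from the earlier date (November 22, 2293) to the later (January 28, 2306):
From November 22, 2293 to November 22, 2305: 12 years, of which 2 contain a Feb 29 — 10×365 + 2×366 = 4382 days.
(2300 is not a leap year (divisible by 100 but not 400).)
November 2305: 30 − 22 = 8 days remain.
Then December (31): 31 days.
January 1–28, 2306: 28 days.
Residual: 67 days.
Total: 4449 days.
4449 mod 7 = 4, so 4 days before Sunday is Wednesday.

Wednesday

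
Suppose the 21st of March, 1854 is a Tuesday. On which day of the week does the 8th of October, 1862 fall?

Wednesday

Day-of-year of March 21, 1854: 80.
Day-of-year of October 8, 1862: 281.
1854 has 365 days, so 365 − 80 = 285 days remain in 1854.
Full years 1855–1861: 5 common + 2 leap = 5×365 + 2×366 = 2557 days.
Total: 285 + 2557 + 281 = 3123 days.
3123 mod 7 = 1, so 1 day after Tuesday is Wednesday.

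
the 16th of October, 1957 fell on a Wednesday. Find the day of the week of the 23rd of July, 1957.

Tuesday

Count forward from the earlier date (July 23, 1957) to the later (October 16, 1957):
July 1957: 31 − 23 = 8 days remain.
Then August (31), September (30): 31 + 30 = 61 days.
October 1–16, 1957: 16 days.
Total: 8 + 61 + 16 = 85 days.
85 mod 7 = 1, so 1 day before Wednesday is Tuesday.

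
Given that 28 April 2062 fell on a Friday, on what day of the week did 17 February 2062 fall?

Count forward from the earlier date (February 17, 2062) to the later (April 28, 2062):
February 2062: 28 − 17 = 11 days remain (2062 is not a leap year, so February has 28 days).
Then March (31): 31 days.
April 1–28, 2062: 28 days.
Total: 11 + 31 + 28 = 70 days.
70 is a multiple of 7, so 17 February 2062 falls on the same weekday: Friday.

Friday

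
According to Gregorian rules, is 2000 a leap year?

2000 is a leap year (divisible by 400).

Yes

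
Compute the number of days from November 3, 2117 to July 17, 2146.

10483

From November 3, 2117 to November 3, 2145: 28 years, of which 7 contain a Feb 29 — 21×365 + 7×366 = 10227 days.
November 2145: 30 − 3 = 27 days remain.
Then December (31), January (31), February 2146 (28), March (31), April (30), May (31), June (30): 31 + 31 + 28 + 31 + 30 + 31 + 30 = 212 days.
July 1–17, 2146: 17 days.
Residual: 256 days.
Total: 10483 days.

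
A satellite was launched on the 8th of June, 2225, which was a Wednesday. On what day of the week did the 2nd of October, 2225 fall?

Sunday

June 2225: 30 − 8 = 22 days remain.
Then July (31), August (31), September (30): 31 + 31 + 30 = 92 days.
October 1–2, 2225: 2 days.
Total: 22 + 92 + 2 = 116 days.
116 mod 7 = 4, so 4 days after Wednesday is Sunday.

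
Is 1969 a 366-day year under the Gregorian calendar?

1969 is not a leap year.

No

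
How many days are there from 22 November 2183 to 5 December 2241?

From November 22, 2183 to November 22, 2241: 58 years, of which 14 contain a Feb 29 — 44×365 + 14×366 = 21184 days.
(2200 is not a leap year (divisible by 100 but not 400).)
November 2241: 30 − 22 = 8 days remain.
December 1–5, 2241: 5 days.
Residual: 13 days.
Total: 21197 days.

21197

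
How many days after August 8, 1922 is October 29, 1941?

7022

Day-of-year of August 8, 1922: 220.
Day-of-year of October 29, 1941: 302.
1922 has 365 days, so 365 − 220 = 145 days remain in 1922.
Full years 1923–1940: 13 common + 5 leap = 13×365 + 5×366 = 6575 days.
Total: 145 + 6575 + 302 = 7022 days.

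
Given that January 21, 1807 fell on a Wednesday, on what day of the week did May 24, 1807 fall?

Sunday

January 1807: 31 − 21 = 10 days remain.
Then February 1807 (28), March (31), April (30): 28 + 31 + 30 = 89 days.
May 1–24, 1807: 24 days.
Total: 10 + 89 + 24 = 123 days.
123 mod 7 = 4, so 4 days after Wednesday is Sunday.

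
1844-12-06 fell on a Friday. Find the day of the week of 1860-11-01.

Thursday

From December 6, 1844 to December 6, 1859: 15 years, of which 3 contain a Feb 29 — 12×365 + 3×366 = 5478 days.
December 1859: 31 − 6 = 25 days remain.
Then 10 full months totalling 305 days.
November 1, 1860: 1 day.
Residual: 331 days.
Total: 5809 days.
5809 mod 7 = 6, so 6 days after Friday is Thursday.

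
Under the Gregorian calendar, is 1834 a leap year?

No

1834 is not a leap year.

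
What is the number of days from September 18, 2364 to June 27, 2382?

Day-of-year of September 18, 2364: 262.
Day-of-year of June 27, 2382: 178.
2364 has 366 days, so 366 − 262 = 104 days remain in 2364.
Full years 2365–2381: 13 common + 4 leap = 13×365 + 4×366 = 6209 days.
Total: 104 + 6209 + 178 = 6491 days.

6491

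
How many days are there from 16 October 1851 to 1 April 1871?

From October 16, 1851 to October 16, 1870: 19 years, of which 5 contain a Feb 29 — 14×365 + 5×366 = 6940 days.
October 1870: 31 − 16 = 15 days remain.
Then November (30), December (31), January (31), February 1871 (28), March (31): 30 + 31 + 31 + 28 + 31 = 151 days.
April 1, 1871: 1 day.
Residual: 167 days.
Total: 7107 days.

7107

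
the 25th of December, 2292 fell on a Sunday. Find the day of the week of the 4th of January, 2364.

Saturday

Day-of-year of December 25, 2292: 360.
Day-of-year of January 4, 2364: 4.
2292 has 366 days, so 366 − 360 = 6 days remain in 2292.
Full years 2293–2363: 55 common + 16 leap = 55×365 + 16×366 = 25931 days.
Total: 6 + 25931 + 4 = 25941 days.
25941 mod 7 = 6, so 6 days after Sunday is Saturday.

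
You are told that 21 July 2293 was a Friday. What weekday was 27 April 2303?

From July 21, 2293 to July 21, 2302: 9 years, of which 1 contains a Feb 29 — 8×365 + 1×366 = 3286 days.
(2300 is not a leap year (divisible by 100 but not 400).)
July 2302: 31 − 21 = 10 days remain.
Then August (31), September (30), October (31), November (30), December (31), January (31), February 2303 (28), March (31): 31 + 30 + 31 + 30 + 31 + 31 + 28 + 31 = 243 days.
April 1–27, 2303: 27 days.
Residual: 280 days.
Total: 3566 days.
3566 mod 7 = 3, so 3 days after Friday is Monday.

Monday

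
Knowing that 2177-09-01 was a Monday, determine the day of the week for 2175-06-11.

Count forward from the earlier date (June 11, 2175) to the later (September 1, 2177):
Day-of-year of June 11, 2175: 162.
Day-of-year of September 1, 2177: 244.
2175 has 365 days, so 365 − 162 = 203 days remain in 2175.
Full years: 2176: 366. Sum = 366.
Total: 203 + 366 + 244 = 813 days.
813 mod 7 = 1, so 1 day before Monday is Sunday.

Sunday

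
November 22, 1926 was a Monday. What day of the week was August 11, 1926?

Count forward from the earlier date (August 11, 1926) to the later (November 22, 1926):
August 1926: 31 − 11 = 20 days remain.
Then September (30), October (31): 30 + 31 = 61 days.
November 1–22, 1926: 22 days.
Total: 20 + 61 + 22 = 103 days.
103 mod 7 = 5, so 5 days before Monday is Wednesday.

Wednesday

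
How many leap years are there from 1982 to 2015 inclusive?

Years divisible by 4 in [1982, 2015]: 1984, 1988, 1992, 1996, 2000, 2004, 2008, 2012.
2000 is divisible by 400, so still leap.
No century exceptions apply. Count: 8.

8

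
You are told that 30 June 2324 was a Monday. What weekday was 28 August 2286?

Count forward from the earlier date (August 28, 2286) to the later (June 30, 2324):
From August 28, 2286 to August 28, 2323: 37 years, of which 8 contain a Feb 29 — 29×365 + 8×366 = 13513 days.
(2300 is not a leap year (divisible by 100 but not 400).)
August 2323: 31 − 28 = 3 days remain.
Then 9 full months totalling 274 days.
June 1–30, 2324: 30 days.
Residual: 307 days.
Total: 13820 days.
13820 mod 7 = 2, so 2 days before Monday is Saturday.

Saturday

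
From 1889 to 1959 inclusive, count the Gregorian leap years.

Years divisible by 4: 1892, 1896, …, 1956 — 17 in all.
Of these, 1900 is divisible by 100 but not 400, so not leap.
Leap years: 17 − 1 = 16.

16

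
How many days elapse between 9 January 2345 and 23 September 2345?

257

January 2345: 31 − 9 = 22 days remain.
Then February 2345 (28), March (31), April (30), May (31), June (30), July (31), August (31): 28 + 31 + 30 + 31 + 30 + 31 + 31 = 212 days.
September 1–23, 2345: 23 days.
Total: 22 + 212 + 23 = 257 days.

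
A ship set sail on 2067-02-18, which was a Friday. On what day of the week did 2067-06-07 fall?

February 2067: 28 − 18 = 10 days remain (2067 is not a leap year, so February has 28 days).
Then March (31), April (30), May (31): 31 + 30 + 31 = 92 days.
June 1–7, 2067: 7 days.
Total: 10 + 92 + 7 = 109 days.
109 mod 7 = 4, so 4 days after Friday is Tuesday.

Tuesday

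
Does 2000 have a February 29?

Yes

2000 is a leap year (divisible by 400).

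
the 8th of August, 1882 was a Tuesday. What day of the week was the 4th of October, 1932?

Tuesday

From August 8, 1882 to August 8, 1932: 50 years, of which 12 contain a Feb 29 — 38×365 + 12×366 = 18262 days.
(1900 is not a leap year (divisible by 100 but not 400).)
August 1932: 31 − 8 = 23 days remain.
Then September (30): 30 days.
October 1–4, 1932: 4 days.
Residual: 57 days.
Total: 18319 days.
18319 is a multiple of 7, so the 4th of October, 1932 falls on the same weekday: Tuesday.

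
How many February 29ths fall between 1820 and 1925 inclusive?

26

Years divisible by 4: 1820, 1824, …, 1924 — 27 in all.
Of these, 1900 is divisible by 100 but not 400, so not leap.
Leap years: 27 − 1 = 26.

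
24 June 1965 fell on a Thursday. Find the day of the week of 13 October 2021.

Wednesday

Day-of-year of June 24, 1965: 175.
Day-of-year of October 13, 2021: 286.
1965 has 365 days, so 365 − 175 = 190 days remain in 1965.
Full years 1966–2020: 41 common + 14 leap = 41×365 + 14×366 = 20089 days.
Total: 190 + 20089 + 286 = 20565 days.
20565 mod 7 = 6, so 6 days after Thursday is Wednesday.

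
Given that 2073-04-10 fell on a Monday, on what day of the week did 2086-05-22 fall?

From April 10, 2073 to April 10, 2086: 13 years, of which 3 contain a Feb 29 — 10×365 + 3×366 = 4748 days.
April 2086: 30 − 10 = 20 days remain.
May 1–22, 2086: 22 days.
Residual: 42 days.
Total: 4790 days.
4790 mod 7 = 2, so 2 days after Monday is Wednesday.

Wednesday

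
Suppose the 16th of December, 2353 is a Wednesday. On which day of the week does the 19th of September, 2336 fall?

Saturday

Count forward from the earlier date (September 19, 2336) to the later (December 16, 2353):
Day-of-year of September 19, 2336: 263.
Day-of-year of December 16, 2353: 350.
2336 has 366 days, so 366 − 263 = 103 days remain in 2336.
Full years 2337–2352: 12 common + 4 leap = 12×365 + 4×366 = 5844 days.
Total: 103 + 5844 + 350 = 6297 days.
6297 mod 7 = 4, so 4 days before Wednesday is Saturday.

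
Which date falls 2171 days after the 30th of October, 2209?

the 10th of October, 2215

Count 2171 days after October 30, 2209:
Day-of-year of October 30, 2209: 303.
Day-of-year of October 10, 2215: 283.
2209 has 365 days, so 365 − 303 = 62 days remain in 2209.
Full years: 2210: 365; 2211: 365; 2212: 366; 2213: 365; 2214: 365. Sum = 1826.
Total: 62 + 1826 + 283 = 2171 days.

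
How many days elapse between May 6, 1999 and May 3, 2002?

Day-of-year of May 6, 1999: 126.
Day-of-year of May 3, 2002: 123.
1999 has 365 days, so 365 − 126 = 239 days remain in 1999.
Full years: 2000: 366; 2001: 365. Sum = 731.
Total: 239 + 731 + 123 = 1093 days.

1093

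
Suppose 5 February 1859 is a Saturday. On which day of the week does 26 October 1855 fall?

Friday

Count forward from the earlier date (October 26, 1855) to the later (February 5, 1859):
October 26, 1855 → October 26, 1856: 366 days (1856 is a leap year).
October 26, 1856 → October 26, 1857: 365 days.
October 26, 1857 → October 26, 1858: 365 days.
October 1858: 31 − 26 = 5 days remain.
Then November (30), December (31), January (31): 30 + 31 + 31 = 92 days.
February 1–5, 1859: 5 days (1859 is not a leap year).
Residual: 102 days.
Total: 1198 days.
1198 mod 7 = 1, so 1 day before Saturday is Friday.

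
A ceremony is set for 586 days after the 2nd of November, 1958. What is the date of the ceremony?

the 10th of June, 1960

Count 586 days after November 2, 1958:
Day-of-year of November 2, 1958: 306.
Day-of-year of June 10, 1960: 162.
1958 has 365 days, so 365 − 306 = 59 days remain in 1958.
Full years: 1959: 365. Sum = 365.
Total: 59 + 365 + 162 = 586 days.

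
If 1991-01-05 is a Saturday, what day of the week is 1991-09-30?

January 1991: 31 − 5 = 26 days remain.
Then February 1991 (28), March (31), April (30), May (31), June (30), July (31), August (31): 28 + 31 + 30 + 31 + 30 + 31 + 31 = 212 days.
September 1–30, 1991: 30 days.
Total: 26 + 212 + 30 = 268 days.
268 mod 7 = 2, so 2 days after Saturday is Monday.

Monday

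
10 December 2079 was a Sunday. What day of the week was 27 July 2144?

Day-of-year of December 10, 2079: 344.
Day-of-year of July 27, 2144: 209.
2079 has 365 days, so 365 − 344 = 21 days remain in 2079.
Full years 2080–2143: 49 common + 15 leap = 49×365 + 15×366 = 23375 days.
Total: 21 + 23375 + 209 = 23605 days.
23605 mod 7 = 1, so 1 day after Sunday is Monday.

Monday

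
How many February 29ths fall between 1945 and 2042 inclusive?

Years divisible by 4: 1948, 1952, …, 2040 — 24 in all.
2000 is divisible by 400, so still leap.
No century exceptions apply. Count: 24.

24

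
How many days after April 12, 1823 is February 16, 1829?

Day-of-year of April 12, 1823: 102.
Day-of-year of February 16, 1829: 47.
1823 has 365 days, so 365 − 102 = 263 days remain in 1823.
Full years: 1824: 366; 1825: 365; 1826: 365; 1827: 365; 1828: 366. Sum = 1827.
Total: 263 + 1827 + 47 = 2137 days.

2137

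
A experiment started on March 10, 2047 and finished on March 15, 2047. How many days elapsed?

Within March 2047: 15 − 10 = 5 days.

5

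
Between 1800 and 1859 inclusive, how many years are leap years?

14

Years divisible by 4: 1800, 1804, …, 1856 — 15 in all.
Of these, 1800 is divisible by 100 but not 400, so not leap.
Leap years: 15 − 1 = 14.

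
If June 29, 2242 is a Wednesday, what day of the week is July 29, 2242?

Friday

June 2242: 30 − 29 = 1 day remains.
July 1–29, 2242: 29 days.
Total: 1 + 29 = 30 days.
30 mod 7 = 2, so 2 days after Wednesday is Friday.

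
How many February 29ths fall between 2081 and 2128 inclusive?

Years divisible by 4 in [2081, 2128]: 2084, 2088, 2092, 2096, 2100, 2104, 2108, 2112, 2116, 2120, 2124, 2128.
Of these, 2100 is divisible by 100 but not 400, so not leap.
Leap years: 12 − 1 = 11.

11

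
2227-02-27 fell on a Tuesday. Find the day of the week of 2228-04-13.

Sunday

Day-of-year of February 27, 2227: 58.
Day-of-year of April 13, 2228: 104.
2227 has 365 days, so 365 − 58 = 307 days remain in 2227.
Total: 307 + 104 = 411 days.
411 mod 7 = 5, so 5 days after Tuesday is Sunday.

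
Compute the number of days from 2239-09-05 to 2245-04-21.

2055

September 5, 2239 → September 5, 2240: 366 days (2240 is a leap year).
September 5, 2240 → September 5, 2241: 365 days.
September 5, 2241 → September 5, 2242: 365 days.
September 5, 2242 → September 5, 2243: 365 days.
September 5, 2243 → September 5, 2244: 366 days (2244 is a leap year).
September 2244: 30 − 5 = 25 days remain.
Then October (31), November (30), December (31), January (31), February 2245 (28), March (31): 31 + 30 + 31 + 31 + 28 + 31 = 182 days.
April 1–21, 2245: 21 days.
Residual: 228 days.
Total: 2055 days.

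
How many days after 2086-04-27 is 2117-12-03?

11542

From April 27, 2086 to April 27, 2117: 31 years, of which 7 contain a Feb 29 — 24×365 + 7×366 = 11322 days.
(2100 is not a leap year (divisible by 100 but not 400).)
April 2117: 30 − 27 = 3 days remain.
Then May (31), June (30), July (31), August (31), September (30), October (31), November (30): 31 + 30 + 31 + 31 + 30 + 31 + 30 = 214 days.
December 1–3, 2117: 3 days.
Residual: 220 days.
Total: 11542 days.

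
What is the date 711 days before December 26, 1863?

January 14, 1862

Count 711 days before December 26, 1863:
January 14, 1862 → January 14, 1863: 365 days.
January 1863: 31 − 14 = 17 days remain.
Then 10 full months totalling 303 days.
December 1–26, 1863: 26 days.
Residual: 346 days.
Total: 711 days.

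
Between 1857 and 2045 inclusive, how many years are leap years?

Years divisible by 4: 1860, 1864, …, 2044 — 47 in all.
Of these, 1900 is divisible by 100 but not 400, so not leap.
2000 is divisible by 400, so still leap.
Leap years: 47 − 1 = 46.

46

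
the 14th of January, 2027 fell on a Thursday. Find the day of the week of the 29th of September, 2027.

January 2027: 31 − 14 = 17 days remain.
Then February 2027 (28), March (31), April (30), May (31), June (30), July (31), August (31): 28 + 31 + 30 + 31 + 30 + 31 + 31 = 212 days.
September 1–29, 2027: 29 days.
Total: 17 + 212 + 29 = 258 days.
258 mod 7 = 6, so 6 days after Thursday is Wednesday.

Wednesday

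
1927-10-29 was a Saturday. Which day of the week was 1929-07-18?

October 29, 1927 → October 29, 1928: 366 days (1928 is a leap year).
October 1928: 31 − 29 = 2 days remain.
Then November (30), December (31), January (31), February 1929 (28), March (31), April (30), May (31), June (30): 30 + 31 + 31 + 28 + 31 + 30 + 31 + 30 = 242 days.
July 1–18, 1929: 18 days.
Residual: 262 days.
Total: 628 days.
628 mod 7 = 5, so 5 days after Saturday is Thursday.

Thursday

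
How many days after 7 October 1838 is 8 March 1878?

14397

From October 7, 1838 to October 7, 1877: 39 years, of which 10 contain a Feb 29 — 29×365 + 10×366 = 14245 days.
October 1877: 31 − 7 = 24 days remain.
Then November (30), December (31), January (31), February 1878 (28): 30 + 31 + 31 + 28 = 120 days.
March 1–8, 1878: 8 days.
Residual: 152 days.
Total: 14397 days.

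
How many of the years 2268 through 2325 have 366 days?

Years divisible by 4: 2268, 2272, …, 2324 — 15 in all.
Of these, 2300 is divisible by 100 but not 400, so not leap.
Leap years: 15 − 1 = 14.

14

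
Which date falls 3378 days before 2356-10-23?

2347-07-25

Count 3378 days before October 23, 2356:
Day-of-year of July 25, 2347: 206.
Day-of-year of October 23, 2356: 297.
2347 has 365 days, so 365 − 206 = 159 days remain in 2347.
Full years 2348–2355: 6 common + 2 leap = 6×365 + 2×366 = 2922 days.
Total: 159 + 2922 + 297 = 3378 days.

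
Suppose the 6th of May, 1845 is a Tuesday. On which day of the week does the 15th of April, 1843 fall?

Saturday

Count forward from the earlier date (April 15, 1843) to the later (May 6, 1845):
April 15, 1843 → April 15, 1844: 366 days (1844 is a leap year).
April 15, 1844 → April 15, 1845: 365 days.
April 1845: 30 − 15 = 15 days remain.
May 1–6, 1845: 6 days.
Residual: 21 days.
Total: 752 days.
752 mod 7 = 3, so 3 days before Tuesday is Saturday.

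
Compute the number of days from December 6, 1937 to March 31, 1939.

December 6, 1937 → December 6, 1938: 365 days.
December 1938: 31 − 6 = 25 days remain.
Then January (31), February 1939 (28): 31 + 28 = 59 days.
March 1–31, 1939: 31 days.
Residual: 115 days.
Total: 480 days.

480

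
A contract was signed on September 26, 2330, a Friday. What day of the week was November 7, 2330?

Friday

September 2330: 30 − 26 = 4 days remain.
Then October (31): 31 days.
November 1–7, 2330: 7 days.
Total: 4 + 31 + 7 = 42 days.
42 is a multiple of 7, so November 7, 2330 falls on the same weekday: Friday.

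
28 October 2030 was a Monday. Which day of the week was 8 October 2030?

Count forward from the earlier date (October 8, 2030) to the later (October 28, 2030):
Within October 2030: 28 − 8 = 20 days.
20 mod 7 = 6, so 6 days before Monday is Tuesday.

Tuesday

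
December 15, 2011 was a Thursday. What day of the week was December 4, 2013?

December 15, 2011 → December 15, 2012: 366 days (2012 is a leap year).
December 2012: 31 − 15 = 16 days remain.
Then 11 full months totalling 334 days.
December 1–4, 2013: 4 days.
Residual: 354 days.
Total: 720 days.
720 mod 7 = 6, so 6 days after Thursday is Wednesday.

Wednesday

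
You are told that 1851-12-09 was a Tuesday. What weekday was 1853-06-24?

Day-of-year of December 9, 1851: 343.
Day-of-year of June 24, 1853: 175.
1851 has 365 days, so 365 − 343 = 22 days remain in 1851.
Full years: 1852: 366. Sum = 366.
Total: 22 + 366 + 175 = 563 days.
563 mod 7 = 3, so 3 days after Tuesday is Friday.

Friday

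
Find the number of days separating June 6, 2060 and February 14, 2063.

June 6, 2060 → June 6, 2061: 365 days.
June 6, 2061 → June 6, 2062: 365 days.
June 2062: 30 − 6 = 24 days remain.
Then July (31), August (31), September (30), October (31), November (30), December (31), January (31): 31 + 31 + 30 + 31 + 30 + 31 + 31 = 215 days.
February 1–14, 2063: 14 days (2063 is not a leap year).
Residual: 253 days.
Total: 983 days.

983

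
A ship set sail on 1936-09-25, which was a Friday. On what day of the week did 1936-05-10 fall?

Count forward from the earlier date (May 10, 1936) to the later (September 25, 1936):
May 1936: 31 − 10 = 21 days remain.
Then June (30), July (31), August (31): 30 + 31 + 31 = 92 days.
September 1–25, 1936: 25 days.
Total: 21 + 92 + 25 = 138 days.
138 mod 7 = 5, so 5 days before Friday is Sunday.

Sunday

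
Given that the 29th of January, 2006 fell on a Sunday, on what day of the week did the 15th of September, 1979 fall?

Saturday

Count forward from the earlier date (September 15, 1979) to the later (January 29, 2006):
From September 15, 1979 to September 15, 2005: 26 years, of which 7 contain a Feb 29 — 19×365 + 7×366 = 9497 days.
(2000 is a leap year (divisible by 400).)
September 2005: 30 − 15 = 15 days remain.
Then October (31), November (30), December (31): 31 + 30 + 31 = 92 days.
January 1–29, 2006: 29 days.
Residual: 136 days.
Total: 9633 days.
9633 mod 7 = 1, so 1 day before Sunday is Saturday.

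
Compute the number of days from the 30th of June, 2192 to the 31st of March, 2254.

22553

Day-of-year of June 30, 2192: 182.
Day-of-year of March 31, 2254: 90.
2192 has 366 days, so 366 − 182 = 184 days remain in 2192.
Full years 2193–2253: 47 common + 14 leap = 47×365 + 14×366 = 22279 days.
Total: 184 + 22279 + 90 = 22553 days.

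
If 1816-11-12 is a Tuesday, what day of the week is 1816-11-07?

Count forward from the earlier date (November 7, 1816) to the later (November 12, 1816):
Within November 1816: 12 − 7 = 5 days.
5 mod 7 = 5, so 5 days before Tuesday is Thursday.

Thursday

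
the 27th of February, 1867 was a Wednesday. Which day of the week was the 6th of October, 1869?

Wednesday

Day-of-year of February 27, 1867: 58.
Day-of-year of October 6, 1869: 279.
1867 has 365 days, so 365 − 58 = 307 days remain in 1867.
Full years: 1868: 366. Sum = 366.
Total: 307 + 366 + 279 = 952 days.
952 is a multiple of 7, so the 6th of October, 1869 falls on the same weekday: Wednesday.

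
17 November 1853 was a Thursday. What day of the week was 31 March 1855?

Saturday

November 17, 1853 → November 17, 1854: 365 days.
November 1854: 30 − 17 = 13 days remain.
Then December (31), January (31), February 1855 (28): 31 + 31 + 28 = 90 days.
March 1–31, 1855: 31 days.
Residual: 134 days.
Total: 499 days.
499 mod 7 = 2, so 2 days after Thursday is Saturday.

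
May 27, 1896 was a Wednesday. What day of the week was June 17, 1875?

Thursday

Count forward from the earlier date (June 17, 1875) to the later (May 27, 1896):
From June 17, 1875 to June 17, 1895: 20 years, of which 5 contain a Feb 29 — 15×365 + 5×366 = 7305 days.
June 1895: 30 − 17 = 13 days remain.
Then 10 full months totalling 305 days.
May 1–27, 1896: 27 days.
Residual: 345 days.
Total: 7650 days.
7650 mod 7 = 6, so 6 days before Wednesday is Thursday.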